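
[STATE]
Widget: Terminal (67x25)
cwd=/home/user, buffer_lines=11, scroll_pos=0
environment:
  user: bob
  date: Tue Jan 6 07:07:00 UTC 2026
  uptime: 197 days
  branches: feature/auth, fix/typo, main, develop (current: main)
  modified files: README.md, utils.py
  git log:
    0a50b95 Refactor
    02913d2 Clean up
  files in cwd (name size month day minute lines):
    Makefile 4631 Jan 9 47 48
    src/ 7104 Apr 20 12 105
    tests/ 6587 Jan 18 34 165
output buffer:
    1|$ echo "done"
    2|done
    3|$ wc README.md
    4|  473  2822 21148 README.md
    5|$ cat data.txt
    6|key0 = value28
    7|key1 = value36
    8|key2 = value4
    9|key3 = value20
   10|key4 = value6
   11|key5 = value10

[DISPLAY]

$ echo "done"                                                      
done                                                               
$ wc README.md                                                     
  473  2822 21148 README.md                                        
$ cat data.txt                                                     
key0 = value28                                                     
key1 = value36                                                     
key2 = value4                                                      
key3 = value20                                                     
key4 = value6                                                      
key5 = value10                                                     
$ █                                                                
                                                                   
                                                                   
                                                                   
                                                                   
                                                                   
                                                                   
                                                                   
                                                                   
                                                                   
                                                                   
                                                                   
                                                                   
                                                                   


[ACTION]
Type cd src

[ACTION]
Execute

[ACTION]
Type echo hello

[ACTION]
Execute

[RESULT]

$ echo "done"                                                      
done                                                               
$ wc README.md                                                     
  473  2822 21148 README.md                                        
$ cat data.txt                                                     
key0 = value28                                                     
key1 = value36                                                     
key2 = value4                                                      
key3 = value20                                                     
key4 = value6                                                      
key5 = value10                                                     
$ cd src                                                           
                                                                   
$ echo hello                                                       
hello                                                              
$ █                                                                
                                                                   
                                                                   
                                                                   
                                                                   
                                                                   
                                                                   
                                                                   
                                                                   
                                                                   


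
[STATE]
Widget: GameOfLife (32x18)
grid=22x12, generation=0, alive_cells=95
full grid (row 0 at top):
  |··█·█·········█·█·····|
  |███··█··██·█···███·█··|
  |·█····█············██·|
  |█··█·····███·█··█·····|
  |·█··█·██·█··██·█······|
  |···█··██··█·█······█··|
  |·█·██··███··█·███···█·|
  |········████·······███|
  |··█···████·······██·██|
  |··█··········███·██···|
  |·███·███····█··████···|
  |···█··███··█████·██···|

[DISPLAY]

Gen: 0                          
··█·█·········█·█·····          
███··█··██·█···███·█··          
·█····█············██·          
█··█·····███·█··█·····          
·█··█·██·█··██·█······          
···█··██··█·█······█··          
·█·██··███··█·███···█·          
········████·······███          
··█···████·······██·██          
··█··········███·██···          
·███·███····█··████···          
···█··███··█████·██···          
                                
                                
                                
                                
                                


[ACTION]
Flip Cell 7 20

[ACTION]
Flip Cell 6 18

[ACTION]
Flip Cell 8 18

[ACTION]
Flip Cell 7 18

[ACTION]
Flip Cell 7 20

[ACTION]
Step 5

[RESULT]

Gen: 5                          
······················          
████·······██···█··██·          
█···█·····██·███·██··█          
··········████·······█          
·█··█·····█···████···█          
··█·█······██████·····          
····█·······█······██·          
·····█·········███····          
···█···█····██··██····          
··█·····█···███·······          
··█····█···█··██████··          
···█·······██···█·█···          
                                
                                
                                
                                
                                


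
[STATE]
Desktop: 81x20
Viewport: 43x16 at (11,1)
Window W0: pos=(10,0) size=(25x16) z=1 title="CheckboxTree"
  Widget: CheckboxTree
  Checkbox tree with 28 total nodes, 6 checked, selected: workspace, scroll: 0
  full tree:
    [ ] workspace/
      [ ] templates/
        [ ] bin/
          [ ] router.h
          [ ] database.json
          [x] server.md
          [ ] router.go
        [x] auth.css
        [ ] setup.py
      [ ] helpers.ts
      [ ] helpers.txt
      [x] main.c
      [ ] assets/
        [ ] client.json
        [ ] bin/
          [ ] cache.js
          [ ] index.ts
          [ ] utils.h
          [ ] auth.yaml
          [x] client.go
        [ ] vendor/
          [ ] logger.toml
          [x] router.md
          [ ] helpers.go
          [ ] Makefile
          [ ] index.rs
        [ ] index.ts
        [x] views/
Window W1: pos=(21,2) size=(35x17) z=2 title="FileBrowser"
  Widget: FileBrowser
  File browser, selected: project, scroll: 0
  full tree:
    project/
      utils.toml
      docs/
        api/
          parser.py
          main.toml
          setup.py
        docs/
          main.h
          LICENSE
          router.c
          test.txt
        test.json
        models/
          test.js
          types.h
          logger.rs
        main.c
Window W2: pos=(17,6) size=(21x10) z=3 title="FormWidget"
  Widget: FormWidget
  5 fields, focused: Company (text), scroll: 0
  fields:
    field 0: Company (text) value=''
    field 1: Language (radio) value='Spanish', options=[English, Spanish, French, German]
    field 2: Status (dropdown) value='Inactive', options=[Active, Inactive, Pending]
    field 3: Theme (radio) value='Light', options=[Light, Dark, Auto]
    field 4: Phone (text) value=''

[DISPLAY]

 CheckboxTree          ┃                   
──────────┏━━━━━━━━━━━━━━━━━━━━━━━━━━━━━━━━
>[-] works┃ FileBrowser                    
   [-] tem┠────────────────────────────────
     [-] b┃> [-] project/                  
      ┏━━━━━━━━━━━━━━━━━━━┓                
      ┃ FormWidget        ┃                
      ┠───────────────────┨                
      ┃> Company:    [   ]┃                
     [┃  Language:   ( ) E┃                
     [┃  Status:     [In▼]┃                
   [ ]┃  Theme:      (●) L┃                
   [ ]┃  Phone:      [   ]┃                
   [x]┃                   ┃                
━━━━━━┗━━━━━━━━━━━━━━━━━━━┛                
          ┃                                


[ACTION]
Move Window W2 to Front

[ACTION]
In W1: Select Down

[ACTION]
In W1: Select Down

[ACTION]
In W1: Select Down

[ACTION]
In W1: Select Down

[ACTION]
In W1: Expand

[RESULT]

 CheckboxTree          ┃                   
──────────┏━━━━━━━━━━━━━━━━━━━━━━━━━━━━━━━━
>[-] works┃ FileBrowser                    
   [-] tem┠────────────────────────────────
     [-] b┃  [-] project/                  
      ┏━━━━━━━━━━━━━━━━━━━┓                
      ┃ FormWidget        ┃                
      ┠───────────────────┨                
      ┃> Company:    [   ]┃                
     [┃  Language:   ( ) E┃                
     [┃  Status:     [In▼]┃/               
   [ ]┃  Theme:      (●) L┃                
   [ ]┃  Phone:      [   ]┃                
   [x]┃                   ┃                
━━━━━━┗━━━━━━━━━━━━━━━━━━━┛                
          ┃                                


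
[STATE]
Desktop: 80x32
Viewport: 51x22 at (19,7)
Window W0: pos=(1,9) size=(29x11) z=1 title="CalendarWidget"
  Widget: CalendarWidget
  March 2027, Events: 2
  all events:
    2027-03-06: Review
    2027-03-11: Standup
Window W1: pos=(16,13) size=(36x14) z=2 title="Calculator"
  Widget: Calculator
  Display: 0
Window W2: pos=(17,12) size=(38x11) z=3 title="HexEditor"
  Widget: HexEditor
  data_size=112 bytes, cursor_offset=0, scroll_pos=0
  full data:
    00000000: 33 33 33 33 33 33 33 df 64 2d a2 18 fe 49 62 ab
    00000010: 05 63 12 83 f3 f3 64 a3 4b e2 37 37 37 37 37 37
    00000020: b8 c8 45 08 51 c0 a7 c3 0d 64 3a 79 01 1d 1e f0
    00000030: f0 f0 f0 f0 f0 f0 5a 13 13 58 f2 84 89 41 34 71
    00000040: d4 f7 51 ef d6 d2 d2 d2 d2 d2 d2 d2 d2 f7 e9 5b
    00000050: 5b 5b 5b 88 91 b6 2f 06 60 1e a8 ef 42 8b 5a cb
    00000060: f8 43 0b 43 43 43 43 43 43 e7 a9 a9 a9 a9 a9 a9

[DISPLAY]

                                                   
                                                   
━━━━━━━━━━┓                                        
          ┃                                        
──────────┨                                        
━━━━━━━━━━━━━━━━━━━━━━━━━━━━━━━━━━━┓               
HexEditor                          ┃               
───────────────────────────────────┨               
0000000  33 33 33 33 33 33 33 df  6┃               
0000010  05 63 12 83 f3 f3 64 a3  4┃               
0000020  b8 c8 45 08 51 c0 a7 c3  0┃               
0000030  f0 f0 f0 f0 f0 f0 5a 13  1┃               
0000040  d4 f7 51 ef d6 d2 d2 d2  d┃               
0000050  5b 5b 5b 88 91 b6 2f 06  6┃               
0000060  f8 43 0b 43 43 43 43 43  4┃               
━━━━━━━━━━━━━━━━━━━━━━━━━━━━━━━━━━━┛               
──┼───┼───┼───┤                 ┃                  
0 │ . │ = │ + │                 ┃                  
──┴───┴───┴───┘                 ┃                  
━━━━━━━━━━━━━━━━━━━━━━━━━━━━━━━━┛                  
                                                   
                                                   


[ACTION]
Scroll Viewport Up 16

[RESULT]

                                                   
                                                   
                                                   
                                                   
                                                   
                                                   
                                                   
                                                   
                                                   
━━━━━━━━━━┓                                        
          ┃                                        
──────────┨                                        
━━━━━━━━━━━━━━━━━━━━━━━━━━━━━━━━━━━┓               
HexEditor                          ┃               
───────────────────────────────────┨               
0000000  33 33 33 33 33 33 33 df  6┃               
0000010  05 63 12 83 f3 f3 64 a3  4┃               
0000020  b8 c8 45 08 51 c0 a7 c3  0┃               
0000030  f0 f0 f0 f0 f0 f0 5a 13  1┃               
0000040  d4 f7 51 ef d6 d2 d2 d2  d┃               
0000050  5b 5b 5b 88 91 b6 2f 06  6┃               
0000060  f8 43 0b 43 43 43 43 43  4┃               


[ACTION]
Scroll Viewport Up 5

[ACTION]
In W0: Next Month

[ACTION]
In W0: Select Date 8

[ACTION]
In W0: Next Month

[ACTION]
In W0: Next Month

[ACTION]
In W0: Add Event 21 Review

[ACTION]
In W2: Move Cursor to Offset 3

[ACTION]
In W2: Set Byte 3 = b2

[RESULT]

                                                   
                                                   
                                                   
                                                   
                                                   
                                                   
                                                   
                                                   
                                                   
━━━━━━━━━━┓                                        
          ┃                                        
──────────┨                                        
━━━━━━━━━━━━━━━━━━━━━━━━━━━━━━━━━━━┓               
HexEditor                          ┃               
───────────────────────────────────┨               
0000000  33 33 33 B2 33 33 33 df  6┃               
0000010  05 63 12 83 f3 f3 64 a3  4┃               
0000020  b8 c8 45 08 51 c0 a7 c3  0┃               
0000030  f0 f0 f0 f0 f0 f0 5a 13  1┃               
0000040  d4 f7 51 ef d6 d2 d2 d2  d┃               
0000050  5b 5b 5b 88 91 b6 2f 06  6┃               
0000060  f8 43 0b 43 43 43 43 43  4┃               


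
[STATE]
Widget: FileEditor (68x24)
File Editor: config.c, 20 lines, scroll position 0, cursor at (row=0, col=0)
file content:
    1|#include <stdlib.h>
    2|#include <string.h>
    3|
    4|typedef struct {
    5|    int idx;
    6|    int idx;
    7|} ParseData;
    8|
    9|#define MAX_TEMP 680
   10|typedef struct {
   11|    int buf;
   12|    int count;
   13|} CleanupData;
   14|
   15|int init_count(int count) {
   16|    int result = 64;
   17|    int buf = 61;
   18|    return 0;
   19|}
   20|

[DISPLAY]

█include <stdlib.h>                                                ▲
#include <string.h>                                                █
                                                                   ░
typedef struct {                                                   ░
    int idx;                                                       ░
    int idx;                                                       ░
} ParseData;                                                       ░
                                                                   ░
#define MAX_TEMP 680                                               ░
typedef struct {                                                   ░
    int buf;                                                       ░
    int count;                                                     ░
} CleanupData;                                                     ░
                                                                   ░
int init_count(int count) {                                        ░
    int result = 64;                                               ░
    int buf = 61;                                                  ░
    return 0;                                                      ░
}                                                                  ░
                                                                   ░
                                                                   ░
                                                                   ░
                                                                   ░
                                                                   ▼


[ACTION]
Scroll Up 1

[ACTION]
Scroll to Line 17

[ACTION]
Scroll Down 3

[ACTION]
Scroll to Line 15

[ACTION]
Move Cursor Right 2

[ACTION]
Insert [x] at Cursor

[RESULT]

#ix█clude <stdlib.h>                                               ▲
#include <string.h>                                                █
                                                                   ░
typedef struct {                                                   ░
    int idx;                                                       ░
    int idx;                                                       ░
} ParseData;                                                       ░
                                                                   ░
#define MAX_TEMP 680                                               ░
typedef struct {                                                   ░
    int buf;                                                       ░
    int count;                                                     ░
} CleanupData;                                                     ░
                                                                   ░
int init_count(int count) {                                        ░
    int result = 64;                                               ░
    int buf = 61;                                                  ░
    return 0;                                                      ░
}                                                                  ░
                                                                   ░
                                                                   ░
                                                                   ░
                                                                   ░
                                                                   ▼


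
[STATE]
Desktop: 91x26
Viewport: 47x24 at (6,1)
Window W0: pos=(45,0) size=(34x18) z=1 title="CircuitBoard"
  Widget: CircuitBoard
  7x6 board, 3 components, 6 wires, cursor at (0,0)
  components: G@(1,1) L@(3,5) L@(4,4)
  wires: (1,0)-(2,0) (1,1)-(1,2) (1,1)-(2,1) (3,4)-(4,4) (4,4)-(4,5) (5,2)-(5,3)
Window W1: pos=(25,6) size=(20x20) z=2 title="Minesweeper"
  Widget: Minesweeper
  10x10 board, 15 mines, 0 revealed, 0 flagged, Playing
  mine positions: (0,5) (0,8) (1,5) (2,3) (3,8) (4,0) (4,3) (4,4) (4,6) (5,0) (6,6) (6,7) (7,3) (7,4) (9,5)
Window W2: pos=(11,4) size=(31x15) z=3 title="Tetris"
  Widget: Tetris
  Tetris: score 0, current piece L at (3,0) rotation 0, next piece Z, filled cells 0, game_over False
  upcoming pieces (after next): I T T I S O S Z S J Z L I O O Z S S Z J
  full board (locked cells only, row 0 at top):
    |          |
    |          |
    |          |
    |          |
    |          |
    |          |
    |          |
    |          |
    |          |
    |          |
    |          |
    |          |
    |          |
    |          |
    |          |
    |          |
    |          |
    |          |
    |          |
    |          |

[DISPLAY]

                                       ┃ Circui
                                       ┠───────
                                       ┃   0 1 
     ┏━━━━━━━━━━━━━━━━━━━━━━━━━━━━━┓   ┃0  [.] 
     ┃ Tetris                      ┃   ┃       
     ┠─────────────────────────────┨━━┓┃1   ·  
     ┃          │Next:             ┃  ┃┃    │  
     ┃          │▓▓                ┃──┨┃2   ·  
     ┃          │ ▓▓               ┃  ┃┃       
     ┃          │                  ┃  ┃┃3      
     ┃          │                  ┃  ┃┃       
     ┃          │                  ┃  ┃┃4      
     ┃          │Score:            ┃  ┃┃       
     ┃          │0                 ┃  ┃┃5      
     ┃          │                  ┃  ┃┃Cursor:
     ┃          │                  ┃  ┃┃       
     ┃          │                  ┃  ┃┗━━━━━━━
     ┗━━━━━━━━━━━━━━━━━━━━━━━━━━━━━┛  ┃        
                   ┃                  ┃        
                   ┃                  ┃        
                   ┃                  ┃        
                   ┃                  ┃        
                   ┃                  ┃        
                   ┃                  ┃        


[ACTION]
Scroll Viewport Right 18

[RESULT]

                     ┃ CircuitBoard            
                     ┠─────────────────────────
                     ┃   0 1 2 3 4 5 6         
━━━━━━━━━━━━━━━━━┓   ┃0  [.]                   
                 ┃   ┃                         
─────────────────┨━━┓┃1   ·   G ─ ·            
ext:             ┃  ┃┃    │   │                
▓                ┃──┨┃2   ·   ·                
▓▓               ┃  ┃┃                         
                 ┃  ┃┃3                   ·   L
                 ┃  ┃┃                    │    
                 ┃  ┃┃4                   L ─ ·
core:            ┃  ┃┃                         
                 ┃  ┃┃5           · ─ ·        
                 ┃  ┃┃Cursor: (0,0)            
                 ┃  ┃┃                         
                 ┃  ┃┗━━━━━━━━━━━━━━━━━━━━━━━━━
━━━━━━━━━━━━━━━━━┛  ┃                          
 ┃                  ┃                          
 ┃                  ┃                          
 ┃                  ┃                          
 ┃                  ┃                          
 ┃                  ┃                          
 ┃                  ┃                          


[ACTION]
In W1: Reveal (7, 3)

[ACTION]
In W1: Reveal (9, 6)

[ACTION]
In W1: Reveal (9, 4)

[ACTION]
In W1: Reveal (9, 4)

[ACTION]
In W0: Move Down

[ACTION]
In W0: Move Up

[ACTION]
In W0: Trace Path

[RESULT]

                     ┃ CircuitBoard            
                     ┠─────────────────────────
                     ┃   0 1 2 3 4 5 6         
━━━━━━━━━━━━━━━━━┓   ┃0  [.]                   
                 ┃   ┃                         
─────────────────┨━━┓┃1   ·   G ─ ·            
ext:             ┃  ┃┃    │   │                
▓                ┃──┨┃2   ·   ·                
▓▓               ┃  ┃┃                         
                 ┃  ┃┃3                   ·   L
                 ┃  ┃┃                    │    
                 ┃  ┃┃4                   L ─ ·
core:            ┃  ┃┃                         
                 ┃  ┃┃5           · ─ ·        
                 ┃  ┃┃Cursor: (0,0)  Trace: No 
                 ┃  ┃┃                         
                 ┃  ┃┗━━━━━━━━━━━━━━━━━━━━━━━━━
━━━━━━━━━━━━━━━━━┛  ┃                          
 ┃                  ┃                          
 ┃                  ┃                          
 ┃                  ┃                          
 ┃                  ┃                          
 ┃                  ┃                          
 ┃                  ┃                          


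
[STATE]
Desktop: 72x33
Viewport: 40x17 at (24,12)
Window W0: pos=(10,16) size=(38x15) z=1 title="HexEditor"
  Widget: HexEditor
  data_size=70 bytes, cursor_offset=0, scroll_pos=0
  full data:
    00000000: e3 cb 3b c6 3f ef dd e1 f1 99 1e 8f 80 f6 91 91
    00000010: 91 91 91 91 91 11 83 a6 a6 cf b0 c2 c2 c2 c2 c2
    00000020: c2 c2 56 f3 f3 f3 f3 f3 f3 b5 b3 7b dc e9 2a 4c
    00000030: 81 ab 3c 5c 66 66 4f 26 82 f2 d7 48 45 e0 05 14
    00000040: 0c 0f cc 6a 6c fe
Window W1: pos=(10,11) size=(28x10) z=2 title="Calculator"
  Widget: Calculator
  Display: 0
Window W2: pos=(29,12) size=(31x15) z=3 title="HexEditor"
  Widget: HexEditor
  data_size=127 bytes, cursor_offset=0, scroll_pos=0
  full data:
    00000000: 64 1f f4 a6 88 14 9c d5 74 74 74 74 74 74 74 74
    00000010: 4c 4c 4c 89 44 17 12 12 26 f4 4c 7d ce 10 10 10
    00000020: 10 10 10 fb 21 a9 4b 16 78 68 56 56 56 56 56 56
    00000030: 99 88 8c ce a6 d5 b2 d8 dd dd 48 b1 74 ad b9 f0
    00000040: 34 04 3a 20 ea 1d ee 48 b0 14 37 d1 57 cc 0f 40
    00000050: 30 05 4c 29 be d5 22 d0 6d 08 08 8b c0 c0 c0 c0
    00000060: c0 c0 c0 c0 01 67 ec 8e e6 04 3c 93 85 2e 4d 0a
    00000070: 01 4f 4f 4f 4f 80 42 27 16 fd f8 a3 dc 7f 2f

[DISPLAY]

     ┏━━━━━━━━━━━━━━━━━━━━━━━━━━━━━┓    
─────┃ HexEditor                   ┃    
     ┠─────────────────────────────┨    
───┐ ┃00000000  64 1f f4 a6 88 14 9┃    
 ÷ │ ┃00000010  4c 4c 4c 89 44 17 1┃    
───┤ ┃00000020  10 10 10 fb 21 a9 4┃    
 × │ ┃00000030  99 88 8c ce a6 d5 b┃    
───┘ ┃00000040  34 04 3a 20 ea 1d e┃    
━━━━━┃00000050  30 05 4c 29 be d5 2┃    
c2 56┃00000060  c0 c0 c0 c0 01 67 e┃    
ab 3c┃00000070  01 4f 4f 4f 4f 80 4┃    
0f cc┃                             ┃    
     ┃                             ┃    
     ┃                             ┃    
     ┗━━━━━━━━━━━━━━━━━━━━━━━━━━━━━┛    
                       ┃                
                       ┃                


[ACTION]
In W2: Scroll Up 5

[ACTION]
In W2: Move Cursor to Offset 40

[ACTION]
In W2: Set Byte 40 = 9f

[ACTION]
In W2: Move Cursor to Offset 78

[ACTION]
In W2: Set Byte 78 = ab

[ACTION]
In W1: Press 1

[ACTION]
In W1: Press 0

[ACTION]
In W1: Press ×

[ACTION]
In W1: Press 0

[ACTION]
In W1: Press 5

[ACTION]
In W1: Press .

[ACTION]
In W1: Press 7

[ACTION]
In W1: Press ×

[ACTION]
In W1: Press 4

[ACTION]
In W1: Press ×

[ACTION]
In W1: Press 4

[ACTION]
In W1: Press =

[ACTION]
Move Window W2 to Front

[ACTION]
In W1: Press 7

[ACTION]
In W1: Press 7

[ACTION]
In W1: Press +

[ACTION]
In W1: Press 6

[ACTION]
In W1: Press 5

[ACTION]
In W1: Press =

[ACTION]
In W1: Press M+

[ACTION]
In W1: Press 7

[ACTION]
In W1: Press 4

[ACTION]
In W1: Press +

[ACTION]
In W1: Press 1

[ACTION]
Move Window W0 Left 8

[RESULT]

     ┏━━━━━━━━━━━━━━━━━━━━━━━━━━━━━┓    
─────┃ HexEditor                   ┃    
     ┠─────────────────────────────┨    
───┐ ┃00000000  64 1f f4 a6 88 14 9┃    
 ÷ │ ┃00000010  4c 4c 4c 89 44 17 1┃    
───┤ ┃00000020  10 10 10 fb 21 a9 4┃    
 × │ ┃00000030  99 88 8c ce a6 d5 b┃    
───┘ ┃00000040  34 04 3a 20 ea 1d e┃    
━━━━━┃00000050  30 05 4c 29 be d5 2┃    
 f3 f┃00000060  c0 c0 c0 c0 01 67 e┃    
 66 6┃00000070  01 4f 4f 4f 4f 80 4┃    
 6c f┃                             ┃    
     ┃                             ┃    
     ┃                             ┃    
     ┗━━━━━━━━━━━━━━━━━━━━━━━━━━━━━┛    
               ┃                        
               ┃                        


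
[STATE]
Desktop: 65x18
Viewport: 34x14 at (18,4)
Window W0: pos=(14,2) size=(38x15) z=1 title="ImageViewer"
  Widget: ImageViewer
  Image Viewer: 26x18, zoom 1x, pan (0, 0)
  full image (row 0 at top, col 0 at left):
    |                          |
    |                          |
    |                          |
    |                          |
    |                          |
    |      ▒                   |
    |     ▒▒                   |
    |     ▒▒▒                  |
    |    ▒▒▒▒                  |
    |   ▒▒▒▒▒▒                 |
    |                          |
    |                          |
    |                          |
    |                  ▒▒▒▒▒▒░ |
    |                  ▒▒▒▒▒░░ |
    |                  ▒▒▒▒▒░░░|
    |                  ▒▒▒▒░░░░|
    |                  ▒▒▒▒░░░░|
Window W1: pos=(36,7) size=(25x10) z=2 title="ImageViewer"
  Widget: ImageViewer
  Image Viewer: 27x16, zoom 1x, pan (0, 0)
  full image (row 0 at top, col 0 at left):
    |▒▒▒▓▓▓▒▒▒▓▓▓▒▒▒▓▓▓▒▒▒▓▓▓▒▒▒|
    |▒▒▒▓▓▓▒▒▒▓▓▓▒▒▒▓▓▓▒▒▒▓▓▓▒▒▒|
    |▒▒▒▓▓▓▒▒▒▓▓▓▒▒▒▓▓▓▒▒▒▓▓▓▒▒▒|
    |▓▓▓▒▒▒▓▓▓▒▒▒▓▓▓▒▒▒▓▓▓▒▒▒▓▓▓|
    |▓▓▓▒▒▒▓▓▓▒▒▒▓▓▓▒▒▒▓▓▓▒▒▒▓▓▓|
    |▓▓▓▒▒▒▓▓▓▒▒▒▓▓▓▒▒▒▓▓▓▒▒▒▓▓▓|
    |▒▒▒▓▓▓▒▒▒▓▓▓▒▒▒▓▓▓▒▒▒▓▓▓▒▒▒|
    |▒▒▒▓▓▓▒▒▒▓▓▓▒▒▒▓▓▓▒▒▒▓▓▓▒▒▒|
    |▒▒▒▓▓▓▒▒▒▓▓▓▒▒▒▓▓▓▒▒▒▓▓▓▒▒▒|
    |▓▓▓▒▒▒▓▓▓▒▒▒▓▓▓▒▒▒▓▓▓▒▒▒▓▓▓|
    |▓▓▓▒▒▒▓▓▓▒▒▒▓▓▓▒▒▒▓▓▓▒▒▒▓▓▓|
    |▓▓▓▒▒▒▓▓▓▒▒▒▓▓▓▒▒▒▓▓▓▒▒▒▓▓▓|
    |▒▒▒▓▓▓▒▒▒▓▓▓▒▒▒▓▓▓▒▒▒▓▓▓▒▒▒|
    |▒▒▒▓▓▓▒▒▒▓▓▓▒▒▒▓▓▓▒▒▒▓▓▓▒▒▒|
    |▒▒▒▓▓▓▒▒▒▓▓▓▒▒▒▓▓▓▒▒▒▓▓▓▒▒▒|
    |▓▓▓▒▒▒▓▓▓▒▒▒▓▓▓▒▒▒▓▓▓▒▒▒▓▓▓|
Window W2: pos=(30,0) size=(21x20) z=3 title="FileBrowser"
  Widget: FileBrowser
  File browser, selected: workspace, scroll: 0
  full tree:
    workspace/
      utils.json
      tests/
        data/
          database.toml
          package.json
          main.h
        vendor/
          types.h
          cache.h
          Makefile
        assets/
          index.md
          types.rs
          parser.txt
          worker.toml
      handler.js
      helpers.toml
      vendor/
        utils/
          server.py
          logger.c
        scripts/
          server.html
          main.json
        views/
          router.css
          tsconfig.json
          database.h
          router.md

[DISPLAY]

────────────┃    utils.json     ┃┨
            ┃    [+] tests/     ┃┃
            ┃    handler.js     ┃┃
            ┃    helpers.toml   ┃━
            ┃    [+] vendor/    ┃ 
            ┃                   ┃─
   ▒        ┃                   ┃▒
  ▒▒        ┃                   ┃▒
  ▒▒▒       ┃                   ┃▒
 ▒▒▒▒       ┃                   ┃▓
▒▒▒▒▒▒      ┃                   ┃▓
            ┃                   ┃▓
━━━━━━━━━━━━┃                   ┃━
            ┃                   ┃ 


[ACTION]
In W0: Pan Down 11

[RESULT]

────────────┃    utils.json     ┃┨
            ┃    [+] tests/     ┃┃
            ┃    handler.js     ┃┃
            ┃    helpers.toml   ┃━
            ┃    [+] vendor/    ┃ 
            ┃                   ┃─
            ┃                   ┃▒
            ┃                   ┃▒
            ┃                   ┃▒
            ┃                   ┃▓
            ┃                   ┃▓
            ┃                   ┃▓
━━━━━━━━━━━━┃                   ┃━
            ┃                   ┃ 


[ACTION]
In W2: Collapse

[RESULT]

────────────┃                   ┃┨
            ┃                   ┃┃
            ┃                   ┃┃
            ┃                   ┃━
            ┃                   ┃ 
            ┃                   ┃─
            ┃                   ┃▒
            ┃                   ┃▒
            ┃                   ┃▒
            ┃                   ┃▓
            ┃                   ┃▓
            ┃                   ┃▓
━━━━━━━━━━━━┃                   ┃━
            ┃                   ┃ 


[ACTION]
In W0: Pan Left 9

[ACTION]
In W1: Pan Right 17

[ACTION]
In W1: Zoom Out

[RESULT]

────────────┃                   ┃┨
            ┃                   ┃┃
            ┃                   ┃┃
            ┃                   ┃━
            ┃                   ┃ 
            ┃                   ┃─
            ┃                   ┃ 
            ┃                   ┃ 
            ┃                   ┃ 
            ┃                   ┃ 
            ┃                   ┃ 
            ┃                   ┃ 
━━━━━━━━━━━━┃                   ┃━
            ┃                   ┃ 


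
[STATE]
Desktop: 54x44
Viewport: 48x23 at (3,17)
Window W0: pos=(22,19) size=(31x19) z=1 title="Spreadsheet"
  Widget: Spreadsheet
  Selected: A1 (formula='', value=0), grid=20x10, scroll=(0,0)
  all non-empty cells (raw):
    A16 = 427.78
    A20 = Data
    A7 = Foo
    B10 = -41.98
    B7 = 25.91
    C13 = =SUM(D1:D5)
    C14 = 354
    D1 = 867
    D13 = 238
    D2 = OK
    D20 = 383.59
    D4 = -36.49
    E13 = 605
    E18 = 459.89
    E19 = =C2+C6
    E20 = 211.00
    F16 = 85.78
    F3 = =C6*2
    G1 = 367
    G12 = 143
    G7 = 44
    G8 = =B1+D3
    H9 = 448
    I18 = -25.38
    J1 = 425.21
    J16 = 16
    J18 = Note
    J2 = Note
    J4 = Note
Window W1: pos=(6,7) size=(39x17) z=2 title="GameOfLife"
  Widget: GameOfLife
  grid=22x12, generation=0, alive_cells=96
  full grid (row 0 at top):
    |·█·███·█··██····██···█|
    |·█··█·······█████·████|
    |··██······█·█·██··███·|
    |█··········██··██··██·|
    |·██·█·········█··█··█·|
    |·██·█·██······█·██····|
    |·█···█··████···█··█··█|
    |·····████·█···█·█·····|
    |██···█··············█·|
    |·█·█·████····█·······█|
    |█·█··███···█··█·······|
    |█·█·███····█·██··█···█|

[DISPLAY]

   ┃·█···█··████···█··█··█               ┃      
   ┃·····████·█···█·█·····               ┃      
   ┃██···█··············█·               ┃━━━━━━
   ┃·█·█·████····█·······█               ┃      
   ┃█·█··███···█··█·······               ┃──────
   ┃█·█·███····█·██··█···█               ┃      
   ┗━━━━━━━━━━━━━━━━━━━━━━━━━━━━━━━━━━━━━┛ C    
                   ┃----------------------------
                   ┃  1      [0]       0       0
                   ┃  2        0       0       0
                   ┃  3        0       0       0
                   ┃  4        0       0       0
                   ┃  5        0       0       0
                   ┃  6        0       0       0
                   ┃  7 Foo        25.91       0
                   ┃  8        0       0       0
                   ┃  9        0       0       0
                   ┃ 10        0  -41.98       0
                   ┃ 11        0       0       0
                   ┃ 12        0       0       0
                   ┗━━━━━━━━━━━━━━━━━━━━━━━━━━━━
                                                
                                                


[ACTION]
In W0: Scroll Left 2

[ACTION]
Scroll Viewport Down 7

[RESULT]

   ┃█·█··███···█··█·······               ┃──────
   ┃█·█·███····█·██··█···█               ┃      
   ┗━━━━━━━━━━━━━━━━━━━━━━━━━━━━━━━━━━━━━┛ C    
                   ┃----------------------------
                   ┃  1      [0]       0       0
                   ┃  2        0       0       0
                   ┃  3        0       0       0
                   ┃  4        0       0       0
                   ┃  5        0       0       0
                   ┃  6        0       0       0
                   ┃  7 Foo        25.91       0
                   ┃  8        0       0       0
                   ┃  9        0       0       0
                   ┃ 10        0  -41.98       0
                   ┃ 11        0       0       0
                   ┃ 12        0       0       0
                   ┗━━━━━━━━━━━━━━━━━━━━━━━━━━━━
                                                
                                                
                                                
                                                
                                                
                                                


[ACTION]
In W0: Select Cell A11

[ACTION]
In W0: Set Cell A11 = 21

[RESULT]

   ┃█·█··███···█··█·······               ┃──────
   ┃█·█·███····█·██··█···█               ┃      
   ┗━━━━━━━━━━━━━━━━━━━━━━━━━━━━━━━━━━━━━┛ C    
                   ┃----------------------------
                   ┃  1        0       0       0
                   ┃  2        0       0       0
                   ┃  3        0       0       0
                   ┃  4        0       0       0
                   ┃  5        0       0       0
                   ┃  6        0       0       0
                   ┃  7 Foo        25.91       0
                   ┃  8        0       0       0
                   ┃  9        0       0       0
                   ┃ 10        0  -41.98       0
                   ┃ 11     [21]       0       0
                   ┃ 12        0       0       0
                   ┗━━━━━━━━━━━━━━━━━━━━━━━━━━━━
                                                
                                                
                                                
                                                
                                                
                                                
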